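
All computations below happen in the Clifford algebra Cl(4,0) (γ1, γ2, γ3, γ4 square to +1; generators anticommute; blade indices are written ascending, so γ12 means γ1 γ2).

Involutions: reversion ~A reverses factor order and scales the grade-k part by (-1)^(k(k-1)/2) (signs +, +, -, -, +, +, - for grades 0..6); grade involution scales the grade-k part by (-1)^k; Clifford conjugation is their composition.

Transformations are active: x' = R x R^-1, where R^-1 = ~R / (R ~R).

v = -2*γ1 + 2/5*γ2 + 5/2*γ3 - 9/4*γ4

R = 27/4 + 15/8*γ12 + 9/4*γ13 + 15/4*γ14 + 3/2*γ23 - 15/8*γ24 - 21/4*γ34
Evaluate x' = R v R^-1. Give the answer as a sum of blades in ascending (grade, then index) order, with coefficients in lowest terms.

~R = 27/4 - 15/8*γ12 - 9/4*γ13 - 15/4*γ14 - 3/2*γ23 + 15/8*γ24 + 21/4*γ34, and R ~R = 3249/32, so R^-1 = ~R / (3249/32).
R v = -249/16*γ1 + 2307/160*γ2 + 2607/80*γ3 + 99/16*γ4 + 63/80*γ123 - 63/32*γ124 - 63/16*γ134 - 63/80*γ234
Answer: 3133/7220*γ1 + 617/361*γ2 + 7667/3610*γ3 + 5058/1805*γ4


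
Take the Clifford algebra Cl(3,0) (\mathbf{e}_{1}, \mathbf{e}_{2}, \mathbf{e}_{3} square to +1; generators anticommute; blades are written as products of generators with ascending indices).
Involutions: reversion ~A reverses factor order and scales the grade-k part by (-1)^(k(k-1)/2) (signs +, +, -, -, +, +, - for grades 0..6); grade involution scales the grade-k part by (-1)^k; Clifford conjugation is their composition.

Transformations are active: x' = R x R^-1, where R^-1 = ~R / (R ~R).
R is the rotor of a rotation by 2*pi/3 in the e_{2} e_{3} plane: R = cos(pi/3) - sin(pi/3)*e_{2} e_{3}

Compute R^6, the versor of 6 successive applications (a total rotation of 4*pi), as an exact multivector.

Half-angle bookkeeping: 6 applications in e_{2} e_{3} add up to rotor phase 6*pi/3 = 2 \pi, so R^6 = cos(2 \pi) - sin(2 \pi)*e_{2} e_{3}.
cos(2 \pi) = 1 and sin(2 \pi) = 0, so R^6 = 1. The total rotation 4*pi is 2 full turns, so every vector returns to itself, yet the rotor is +1, back on the identity sheet (an even number of 2*pi turns).
Answer: 1


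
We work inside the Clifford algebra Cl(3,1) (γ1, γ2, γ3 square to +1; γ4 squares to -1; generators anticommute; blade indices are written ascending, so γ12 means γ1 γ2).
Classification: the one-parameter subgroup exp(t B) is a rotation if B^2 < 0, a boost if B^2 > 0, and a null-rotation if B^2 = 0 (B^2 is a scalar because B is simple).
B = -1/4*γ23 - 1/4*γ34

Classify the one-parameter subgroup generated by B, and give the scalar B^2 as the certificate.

B^2 term by term: the squares give (-1/4)^2*(γ23)^2 + (-1/4)^2*(γ34)^2 = 1/16*(-1) + 1/16*(+1) = 0 (each basis 2-blade squares to minus the product of its generators' squares); cross terms between blades sharing an index anticommute and cancel. So B^2 = 0.
Answer: null-rotation, certificate B^2 = 0. One invariant decides it: the square 0 survives every conjugation, and its sign is exactly the classification.


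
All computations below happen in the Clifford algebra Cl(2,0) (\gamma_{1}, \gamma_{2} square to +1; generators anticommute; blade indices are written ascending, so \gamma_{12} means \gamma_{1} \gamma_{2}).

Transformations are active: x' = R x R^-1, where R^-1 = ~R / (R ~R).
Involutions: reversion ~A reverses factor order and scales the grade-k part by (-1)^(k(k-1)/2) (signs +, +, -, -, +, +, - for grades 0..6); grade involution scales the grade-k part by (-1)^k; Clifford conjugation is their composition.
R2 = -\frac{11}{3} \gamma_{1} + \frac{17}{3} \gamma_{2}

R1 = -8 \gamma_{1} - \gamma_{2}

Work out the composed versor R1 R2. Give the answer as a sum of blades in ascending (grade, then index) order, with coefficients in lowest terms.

Distribute over the terms of R1 (each basis-blade product reordered to ascending indices, repeated generators contracted through their squares):
(-8 \gamma_{1}) R2 = \frac{88}{3} - \frac{136}{3} \gamma_{12}
(-\gamma_{2}) R2 = -\frac{17}{3} - \frac{11}{3} \gamma_{12}
Summing the partial products and collecting blades:
Answer: \frac{71}{3} - 49 \gamma_{12}


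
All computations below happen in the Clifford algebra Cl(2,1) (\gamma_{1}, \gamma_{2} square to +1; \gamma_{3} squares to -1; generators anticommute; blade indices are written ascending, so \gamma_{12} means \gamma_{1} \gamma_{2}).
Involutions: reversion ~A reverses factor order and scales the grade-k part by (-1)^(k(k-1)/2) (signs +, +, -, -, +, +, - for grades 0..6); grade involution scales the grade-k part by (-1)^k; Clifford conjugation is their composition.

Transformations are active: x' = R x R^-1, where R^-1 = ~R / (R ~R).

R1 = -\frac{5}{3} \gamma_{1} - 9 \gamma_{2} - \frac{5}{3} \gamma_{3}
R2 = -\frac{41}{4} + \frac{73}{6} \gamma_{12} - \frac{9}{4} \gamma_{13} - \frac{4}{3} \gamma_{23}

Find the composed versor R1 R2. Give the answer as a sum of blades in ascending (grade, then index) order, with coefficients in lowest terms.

Distribute over the terms of R1 (each basis-blade product reordered to ascending indices, repeated generators contracted through their squares):
(-\frac{5}{3} \gamma_{1}) R2 = \frac{205}{12} \gamma_{1} - \frac{365}{18} \gamma_{2} + \frac{15}{4} \gamma_{3} + \frac{20}{9} \gamma_{123}
(-9 \gamma_{2}) R2 = \frac{219}{2} \gamma_{1} + \frac{369}{4} \gamma_{2} + 12 \gamma_{3} - \frac{81}{4} \gamma_{123}
(-\frac{5}{3} \gamma_{3}) R2 = \frac{15}{4} \gamma_{1} + \frac{20}{9} \gamma_{2} + \frac{205}{12} \gamma_{3} - \frac{365}{18} \gamma_{123}
Summing the partial products and collecting blades:
Answer: \frac{391}{3} \gamma_{1} + \frac{2671}{36} \gamma_{2} + \frac{197}{6} \gamma_{3} - \frac{1379}{36} \gamma_{123}


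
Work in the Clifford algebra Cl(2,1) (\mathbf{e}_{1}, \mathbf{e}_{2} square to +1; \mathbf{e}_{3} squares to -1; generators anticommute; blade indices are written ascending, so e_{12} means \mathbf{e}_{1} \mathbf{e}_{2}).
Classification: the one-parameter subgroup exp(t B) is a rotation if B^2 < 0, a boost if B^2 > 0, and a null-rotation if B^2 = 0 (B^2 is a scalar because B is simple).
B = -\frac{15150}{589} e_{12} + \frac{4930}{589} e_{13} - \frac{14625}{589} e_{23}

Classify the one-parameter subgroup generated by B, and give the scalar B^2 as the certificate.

B^2 term by term: the squares give (-\frac{15150}{589})^2*(e_{12})^2 + (\frac{4930}{589})^2*(e_{13})^2 + (-\frac{14625}{589})^2*(e_{23})^2 = \frac{229522500}{346921}*(-1) + \frac{24304900}{346921}*(+1) + \frac{213890625}{346921}*(+1) = 25 (each basis 2-blade squares to minus the product of its generators' squares); cross terms between blades sharing an index anticommute and cancel. So B^2 = 25.
Answer: boost, certificate B^2 = 25. Certificate logic: 25 is a conjugation-invariant scalar, so its sign fixes rotation versus boost versus null-rotation outright.


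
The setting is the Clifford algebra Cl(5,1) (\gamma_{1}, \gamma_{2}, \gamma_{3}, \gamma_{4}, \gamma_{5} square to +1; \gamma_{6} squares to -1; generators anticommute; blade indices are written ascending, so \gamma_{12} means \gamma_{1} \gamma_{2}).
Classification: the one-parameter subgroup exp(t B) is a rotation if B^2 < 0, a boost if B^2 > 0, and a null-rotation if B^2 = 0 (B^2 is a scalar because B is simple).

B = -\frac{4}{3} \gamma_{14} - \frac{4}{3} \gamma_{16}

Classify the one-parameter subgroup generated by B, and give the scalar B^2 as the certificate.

B^2 term by term: the squares give (-\frac{4}{3})^2*(\gamma_{14})^2 + (-\frac{4}{3})^2*(\gamma_{16})^2 = \frac{16}{9}*(-1) + \frac{16}{9}*(+1) = 0 (each basis 2-blade squares to minus the product of its generators' squares); cross terms between blades sharing an index anticommute and cancel. So B^2 = 0.
Answer: null-rotation, certificate B^2 = 0. Check the certificate: B^2 = 0, and that sign is decisive whatever form B takes.


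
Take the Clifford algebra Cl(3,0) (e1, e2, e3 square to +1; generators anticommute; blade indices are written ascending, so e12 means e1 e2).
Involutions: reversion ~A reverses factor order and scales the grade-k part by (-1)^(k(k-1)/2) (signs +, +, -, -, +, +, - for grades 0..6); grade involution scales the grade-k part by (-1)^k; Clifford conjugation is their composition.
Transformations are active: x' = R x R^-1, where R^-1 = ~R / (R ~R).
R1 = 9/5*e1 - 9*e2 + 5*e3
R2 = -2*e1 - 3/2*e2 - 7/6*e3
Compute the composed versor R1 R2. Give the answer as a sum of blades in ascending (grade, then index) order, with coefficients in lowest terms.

Distribute over the terms of R1 (each basis-blade product reordered to ascending indices, repeated generators contracted through their squares):
(9/5*e1) R2 = -18/5 - 27/10*e12 - 21/10*e13
(-9*e2) R2 = 27/2 - 18*e12 + 21/2*e23
(5*e3) R2 = -35/6 + 10*e13 + 15/2*e23
Summing the partial products and collecting blades:
Answer: 61/15 - 207/10*e12 + 79/10*e13 + 18*e23


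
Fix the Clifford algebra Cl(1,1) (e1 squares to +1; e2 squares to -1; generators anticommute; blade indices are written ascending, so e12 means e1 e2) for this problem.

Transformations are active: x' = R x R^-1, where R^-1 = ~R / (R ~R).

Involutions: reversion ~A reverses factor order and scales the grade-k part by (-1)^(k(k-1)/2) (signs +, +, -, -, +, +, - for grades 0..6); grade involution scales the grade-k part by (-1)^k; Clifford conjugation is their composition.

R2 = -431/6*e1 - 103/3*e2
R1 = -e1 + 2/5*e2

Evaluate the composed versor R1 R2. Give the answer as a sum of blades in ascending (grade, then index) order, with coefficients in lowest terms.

Distribute over the terms of R1 (each basis-blade product reordered to ascending indices, repeated generators contracted through their squares):
(-e1) R2 = 431/6 + 103/3*e12
(2/5*e2) R2 = 206/15 + 431/15*e12
Summing the partial products and collecting blades:
Answer: 2567/30 + 946/15*e12


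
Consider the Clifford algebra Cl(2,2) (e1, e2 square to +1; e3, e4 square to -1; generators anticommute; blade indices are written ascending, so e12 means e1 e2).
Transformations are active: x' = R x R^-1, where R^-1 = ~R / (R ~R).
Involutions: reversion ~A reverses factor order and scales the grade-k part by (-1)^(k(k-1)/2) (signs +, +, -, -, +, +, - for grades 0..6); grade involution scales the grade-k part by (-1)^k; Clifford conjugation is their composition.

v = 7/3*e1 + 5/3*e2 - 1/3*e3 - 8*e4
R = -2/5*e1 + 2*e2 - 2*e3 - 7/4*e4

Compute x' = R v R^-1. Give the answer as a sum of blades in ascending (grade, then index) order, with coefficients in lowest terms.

~R = -2/5*e1 + 2*e2 - 2*e3 - 7/4*e4, and R ~R = -1161/400, so R^-1 = ~R / (-1161/400).
R v = -184/15 - 16/3*e12 + 24/5*e13 + 437/60*e14 + 8/3*e23 - 157/12*e24 + 185/12*e34
Answer: -19903/3483*e1 + 53075/3483*e2 - 57719/3483*e3 - 23656/3483*e4


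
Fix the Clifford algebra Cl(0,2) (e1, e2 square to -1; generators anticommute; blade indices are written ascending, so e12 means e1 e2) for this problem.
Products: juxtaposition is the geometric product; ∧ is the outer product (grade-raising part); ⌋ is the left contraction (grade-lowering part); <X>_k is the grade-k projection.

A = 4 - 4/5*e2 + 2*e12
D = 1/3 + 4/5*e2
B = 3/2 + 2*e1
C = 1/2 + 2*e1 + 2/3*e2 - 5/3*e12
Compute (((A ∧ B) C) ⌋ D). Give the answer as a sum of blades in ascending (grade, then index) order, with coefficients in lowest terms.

step 1: 6 + 8*e1 - 6/5*e2 + 23/5*e12
step 2: -68/15 + 224/15*e1 + 389/15*e2 + 1/30*e12
step 3: -5008/225 - 272/75*e2
Answer: -5008/225 - 272/75*e2


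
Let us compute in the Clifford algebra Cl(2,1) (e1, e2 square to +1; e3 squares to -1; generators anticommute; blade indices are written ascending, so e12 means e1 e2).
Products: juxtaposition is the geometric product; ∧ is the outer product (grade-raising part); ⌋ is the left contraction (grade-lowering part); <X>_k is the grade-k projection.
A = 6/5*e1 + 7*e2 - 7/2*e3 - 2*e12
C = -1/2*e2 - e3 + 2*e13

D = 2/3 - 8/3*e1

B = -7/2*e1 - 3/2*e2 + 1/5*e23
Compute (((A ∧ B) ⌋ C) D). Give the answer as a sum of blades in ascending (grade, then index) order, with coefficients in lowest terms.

step 1: 227/10*e12 - 49/4*e13 - 21/4*e23 + 6/25*e123
step 2: -49/2
step 3: -49/3 + 196/3*e1
Answer: -49/3 + 196/3*e1


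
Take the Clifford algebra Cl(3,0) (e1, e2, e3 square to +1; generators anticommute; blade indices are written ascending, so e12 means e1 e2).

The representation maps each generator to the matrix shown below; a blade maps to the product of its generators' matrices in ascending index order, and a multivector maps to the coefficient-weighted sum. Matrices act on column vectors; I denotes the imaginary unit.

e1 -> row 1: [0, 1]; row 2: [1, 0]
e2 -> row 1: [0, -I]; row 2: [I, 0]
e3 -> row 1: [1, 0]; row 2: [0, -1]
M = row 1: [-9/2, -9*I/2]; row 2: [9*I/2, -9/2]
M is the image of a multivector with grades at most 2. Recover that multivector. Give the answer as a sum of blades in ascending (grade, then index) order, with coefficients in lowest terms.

Method: 1, rho(e1), rho(e2), rho(e3) form a trace-orthogonal basis of the 2x2 complex matrices (tr(X Y) = 2 if X = Y, else 0), so M = m0*1 + m1*rho(e1) + m2*rho(e2) + m3*rho(e3) with m0 = tr(M)/2 = -9/2, m1 = tr(M rho(e1))/2 = 0, m2 = tr(M rho(e2))/2 = 9/2, m3 = tr(M rho(e3))/2 = 0.
Multiplying table entries, the bivector images are rho(e12) = I*rho(e3), rho(e13) = -I*rho(e2), rho(e23) = I*rho(e1); with real blade coefficients the real parts of m0..m3 are the coefficients of 1, e1, e2, e3 and the imaginary parts give the bivectors (e23: Im m1, e13: -Im m2, e12: Im m3).
Answer: -9/2 + 9/2*e2


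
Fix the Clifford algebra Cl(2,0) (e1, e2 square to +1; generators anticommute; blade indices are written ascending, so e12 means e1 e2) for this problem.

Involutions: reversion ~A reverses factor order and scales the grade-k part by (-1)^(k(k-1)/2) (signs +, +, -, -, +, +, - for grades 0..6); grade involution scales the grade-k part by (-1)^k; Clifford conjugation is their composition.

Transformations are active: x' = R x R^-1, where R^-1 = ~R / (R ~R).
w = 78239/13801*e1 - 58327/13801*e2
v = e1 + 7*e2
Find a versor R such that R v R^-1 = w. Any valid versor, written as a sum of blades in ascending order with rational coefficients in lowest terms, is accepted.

Why this works: both vectors square to 50, so q(v) = q(w) and R = v + w = 92040/13801*e1 + 38280/13801*e2 carries v to w — its own direction survives, the complement (v - w)/2 flips.
Answer: 92040/13801*e1 + 38280/13801*e2


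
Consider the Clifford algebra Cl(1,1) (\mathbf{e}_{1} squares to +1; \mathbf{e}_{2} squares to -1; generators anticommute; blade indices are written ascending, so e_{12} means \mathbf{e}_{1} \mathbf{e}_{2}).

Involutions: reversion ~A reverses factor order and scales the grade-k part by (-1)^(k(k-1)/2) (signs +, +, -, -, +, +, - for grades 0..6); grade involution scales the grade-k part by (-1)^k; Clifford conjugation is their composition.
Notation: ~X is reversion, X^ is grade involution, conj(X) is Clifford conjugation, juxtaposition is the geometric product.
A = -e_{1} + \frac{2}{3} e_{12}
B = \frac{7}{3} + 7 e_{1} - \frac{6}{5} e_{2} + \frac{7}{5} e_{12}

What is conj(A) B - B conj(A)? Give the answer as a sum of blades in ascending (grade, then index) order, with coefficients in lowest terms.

first term: \frac{91}{15} + \frac{23}{15} e_{1} + \frac{91}{15} e_{2} - \frac{124}{45} e_{12}
second term: \frac{91}{15} + \frac{47}{15} e_{1} - \frac{91}{15} e_{2} - \frac{16}{45} e_{12}
Answer: -\frac{8}{5} e_{1} + \frac{182}{15} e_{2} - \frac{12}{5} e_{12}


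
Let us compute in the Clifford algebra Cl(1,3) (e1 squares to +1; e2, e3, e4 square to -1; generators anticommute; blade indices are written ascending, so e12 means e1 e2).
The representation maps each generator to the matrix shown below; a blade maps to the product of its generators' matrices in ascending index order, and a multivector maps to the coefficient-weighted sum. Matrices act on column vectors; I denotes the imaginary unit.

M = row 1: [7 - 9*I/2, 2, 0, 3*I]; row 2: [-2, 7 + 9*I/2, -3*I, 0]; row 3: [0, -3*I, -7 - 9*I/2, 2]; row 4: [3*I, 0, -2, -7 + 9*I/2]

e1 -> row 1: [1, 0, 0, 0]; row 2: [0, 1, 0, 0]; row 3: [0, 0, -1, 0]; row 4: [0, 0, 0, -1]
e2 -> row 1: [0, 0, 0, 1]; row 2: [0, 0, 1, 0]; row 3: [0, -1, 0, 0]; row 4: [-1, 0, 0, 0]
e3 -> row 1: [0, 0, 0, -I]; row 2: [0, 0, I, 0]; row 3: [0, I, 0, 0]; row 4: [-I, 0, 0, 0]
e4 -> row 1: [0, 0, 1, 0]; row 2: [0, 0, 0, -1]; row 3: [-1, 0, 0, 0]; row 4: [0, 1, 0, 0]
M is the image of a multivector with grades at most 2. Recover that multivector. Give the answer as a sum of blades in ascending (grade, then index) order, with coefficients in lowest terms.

Method: the blade images are trace-orthogonal — tr(rho(e_A) rho(e_B)^-1) = 4 if A = B and 0 otherwise — and rho(e_A)^-1 = (e_A)^2 * rho(e_A) with (e_A)^2 = +1 or -1, so the coefficient of e_A in the preimage is (e_A)^2 * tr(M rho(e_A))/4.
Nonzero projections over blades of grade <= 2: e1: (e1)^2 = +1, tr(M rho(e1)) = 28, coefficient 7; e3: (e3)^2 = -1, tr(M rho(e3)) = 12, coefficient -3; e23: (e23)^2 = -1, tr(M rho(e23)) = -18, coefficient 9/2; e24: (e24)^2 = -1, tr(M rho(e24)) = -8, coefficient 2. Every other blade of grade <= 2 projects to 0.
Answer: 7*e1 - 3*e3 + 9/2*e23 + 2*e24


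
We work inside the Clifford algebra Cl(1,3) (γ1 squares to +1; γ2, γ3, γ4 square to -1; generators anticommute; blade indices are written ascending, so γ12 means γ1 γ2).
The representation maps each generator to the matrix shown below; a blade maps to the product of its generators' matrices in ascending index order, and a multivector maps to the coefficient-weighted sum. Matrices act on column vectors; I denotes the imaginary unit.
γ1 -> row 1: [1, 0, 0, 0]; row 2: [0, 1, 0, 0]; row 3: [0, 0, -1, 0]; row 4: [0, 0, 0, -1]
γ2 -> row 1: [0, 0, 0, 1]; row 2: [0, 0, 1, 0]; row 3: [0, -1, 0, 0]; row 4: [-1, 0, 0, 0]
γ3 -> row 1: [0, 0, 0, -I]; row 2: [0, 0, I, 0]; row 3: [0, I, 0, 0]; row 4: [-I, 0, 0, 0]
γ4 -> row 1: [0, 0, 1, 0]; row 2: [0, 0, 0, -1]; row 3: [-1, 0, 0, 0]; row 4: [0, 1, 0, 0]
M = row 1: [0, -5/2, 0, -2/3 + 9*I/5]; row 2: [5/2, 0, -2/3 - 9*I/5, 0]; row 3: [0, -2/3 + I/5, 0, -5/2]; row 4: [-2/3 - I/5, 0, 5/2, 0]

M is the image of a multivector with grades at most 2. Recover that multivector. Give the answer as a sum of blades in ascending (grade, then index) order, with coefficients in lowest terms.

Method: the blade images are trace-orthogonal — tr(rho(e_A) rho(e_B)^-1) = 4 if A = B and 0 otherwise — and rho(e_A)^-1 = (e_A)^2 * rho(e_A) with (e_A)^2 = +1 or -1, so the coefficient of e_A in the preimage is (e_A)^2 * tr(M rho(e_A))/4.
Nonzero projections over blades of grade <= 2: γ3: (γ3)^2 = -1, tr(M rho(γ3)) = 16/5, coefficient -4/5; γ12: (γ12)^2 = +1, tr(M rho(γ12)) = -8/3, coefficient -2/3; γ13: (γ13)^2 = +1, tr(M rho(γ13)) = -4, coefficient -1; γ24: (γ24)^2 = -1, tr(M rho(γ24)) = 10, coefficient -5/2. Every other blade of grade <= 2 projects to 0.
Answer: -4/5*γ3 - 2/3*γ12 - γ13 - 5/2*γ24


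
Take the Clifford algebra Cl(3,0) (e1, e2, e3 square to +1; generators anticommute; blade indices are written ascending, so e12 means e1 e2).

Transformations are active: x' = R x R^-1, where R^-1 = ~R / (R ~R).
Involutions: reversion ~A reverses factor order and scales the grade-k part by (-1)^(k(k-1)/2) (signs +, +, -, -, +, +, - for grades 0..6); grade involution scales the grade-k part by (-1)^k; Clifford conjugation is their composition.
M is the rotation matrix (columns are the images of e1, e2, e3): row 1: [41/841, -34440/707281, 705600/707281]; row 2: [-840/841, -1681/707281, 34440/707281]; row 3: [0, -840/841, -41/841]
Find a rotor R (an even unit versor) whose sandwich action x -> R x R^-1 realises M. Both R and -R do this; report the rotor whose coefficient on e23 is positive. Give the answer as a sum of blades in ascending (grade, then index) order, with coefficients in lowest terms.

Method: write R = a + b12*e12 + b13*e13 + b23*e23 with a^2 + b12^2 + b13^2 + b23^2 = 1 (so R^-1 = ~R). Expanding the columns R e_j ~R gives tr M = 4a^2 - 1 and, from the antisymmetric part, M21 - M12 = -4a*b12, M13 - M31 = 4a*b13, M32 - M23 = -4a*b23.
Here tr M = -1681/707281, so a^2 = (1 + tr M)/4 = 176400/707281 and a = ±420/841. Taking a = 420/841: M21 - M12 = -672000/707281, M13 - M31 = 705600/707281, M32 - M23 = -740880/707281, giving b12 = 400/841, b13 = 420/841, b23 = 441/841, i.e. R = 420/841 + 400/841*e12 + 420/841*e13 + 441/841*e23.
Its e23 coefficient is already positive.
Answer: 420/841 + 400/841*e12 + 420/841*e13 + 441/841*e23. Uniqueness: Spin(3) -> SO(3) maps R and -R to the same rotation of trace -1681/707281; fixing the sign of the e23 coefficient removes the ambiguity.


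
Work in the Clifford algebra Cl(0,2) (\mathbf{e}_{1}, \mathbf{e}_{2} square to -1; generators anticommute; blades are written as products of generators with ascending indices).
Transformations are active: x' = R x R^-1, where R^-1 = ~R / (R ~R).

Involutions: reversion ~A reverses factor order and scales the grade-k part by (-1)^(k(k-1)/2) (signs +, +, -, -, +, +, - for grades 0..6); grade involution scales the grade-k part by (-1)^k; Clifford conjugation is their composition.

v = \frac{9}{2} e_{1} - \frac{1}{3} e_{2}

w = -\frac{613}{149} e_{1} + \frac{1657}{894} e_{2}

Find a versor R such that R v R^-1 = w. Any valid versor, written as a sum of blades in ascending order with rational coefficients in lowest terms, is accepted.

Here q(v) = q(w) = -\frac{733}{36}; the classical choice R = v + w = \frac{115}{298} e_{1} + \frac{453}{298} e_{2} then realises v -> w under the sandwich.
Answer: \frac{115}{298} e_{1} + \frac{453}{298} e_{2}


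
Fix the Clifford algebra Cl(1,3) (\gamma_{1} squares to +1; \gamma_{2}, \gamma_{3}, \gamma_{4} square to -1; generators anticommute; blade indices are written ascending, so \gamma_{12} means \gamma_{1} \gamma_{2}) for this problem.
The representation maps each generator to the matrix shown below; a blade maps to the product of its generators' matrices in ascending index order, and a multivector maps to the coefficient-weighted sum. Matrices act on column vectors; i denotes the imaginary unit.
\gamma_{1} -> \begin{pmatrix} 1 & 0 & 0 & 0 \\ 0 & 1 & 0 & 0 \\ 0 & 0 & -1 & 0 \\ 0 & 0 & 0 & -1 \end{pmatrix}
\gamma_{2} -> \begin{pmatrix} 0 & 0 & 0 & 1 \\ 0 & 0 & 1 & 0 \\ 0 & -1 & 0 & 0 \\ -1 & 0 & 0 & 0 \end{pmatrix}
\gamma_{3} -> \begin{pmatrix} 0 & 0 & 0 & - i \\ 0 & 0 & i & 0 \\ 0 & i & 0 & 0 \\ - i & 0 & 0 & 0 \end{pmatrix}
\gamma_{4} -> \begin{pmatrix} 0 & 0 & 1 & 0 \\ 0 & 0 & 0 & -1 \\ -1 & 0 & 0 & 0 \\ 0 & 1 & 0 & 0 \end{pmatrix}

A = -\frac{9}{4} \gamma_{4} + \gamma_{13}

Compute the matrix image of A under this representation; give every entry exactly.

Bivector images (products of the table entries): rho(\gamma_{13}) = rho(\gamma_{1})rho(\gamma_{3}) = \begin{pmatrix} 0 & 0 & 0 & - i \\ 0 & 0 & i & 0 \\ 0 & - i & 0 & 0 \\ i & 0 & 0 & 0 \end{pmatrix}.
M = (-\frac{9}{4})*rho(\gamma_{4}) + (1)*rho(\gamma_{13}), summed entrywise:
Answer: \begin{pmatrix} 0 & 0 & - \frac{9}{4} & - i \\ 0 & 0 & i & \frac{9}{4} \\ \frac{9}{4} & - i & 0 & 0 \\ i & - \frac{9}{4} & 0 & 0 \end{pmatrix}


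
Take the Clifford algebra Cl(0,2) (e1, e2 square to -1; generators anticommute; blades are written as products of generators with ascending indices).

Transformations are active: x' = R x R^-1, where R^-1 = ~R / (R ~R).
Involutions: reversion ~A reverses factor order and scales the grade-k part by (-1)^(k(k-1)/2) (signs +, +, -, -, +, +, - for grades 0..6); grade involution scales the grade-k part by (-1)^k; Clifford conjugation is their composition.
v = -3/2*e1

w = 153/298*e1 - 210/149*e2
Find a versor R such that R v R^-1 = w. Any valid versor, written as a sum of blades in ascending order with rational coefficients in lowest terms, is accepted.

The midline construction: v and w both square to -9/4, so reflecting in their sum -147/149*e1 - 210/149*e2 exchanges them.
Answer: -147/149*e1 - 210/149*e2


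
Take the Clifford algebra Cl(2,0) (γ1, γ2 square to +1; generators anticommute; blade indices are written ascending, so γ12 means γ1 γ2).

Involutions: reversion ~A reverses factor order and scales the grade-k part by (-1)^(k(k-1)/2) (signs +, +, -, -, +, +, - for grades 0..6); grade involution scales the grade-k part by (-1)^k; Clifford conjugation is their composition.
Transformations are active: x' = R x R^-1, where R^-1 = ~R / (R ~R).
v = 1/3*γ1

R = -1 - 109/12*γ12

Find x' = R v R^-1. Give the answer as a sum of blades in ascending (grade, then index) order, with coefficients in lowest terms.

~R = -1 + 109/12*γ12, and R ~R = 12025/144, so R^-1 = ~R / (12025/144).
R v = -1/3*γ1 + 109/36*γ2
Answer: -11737/36075*γ1 - 872/12025*γ2


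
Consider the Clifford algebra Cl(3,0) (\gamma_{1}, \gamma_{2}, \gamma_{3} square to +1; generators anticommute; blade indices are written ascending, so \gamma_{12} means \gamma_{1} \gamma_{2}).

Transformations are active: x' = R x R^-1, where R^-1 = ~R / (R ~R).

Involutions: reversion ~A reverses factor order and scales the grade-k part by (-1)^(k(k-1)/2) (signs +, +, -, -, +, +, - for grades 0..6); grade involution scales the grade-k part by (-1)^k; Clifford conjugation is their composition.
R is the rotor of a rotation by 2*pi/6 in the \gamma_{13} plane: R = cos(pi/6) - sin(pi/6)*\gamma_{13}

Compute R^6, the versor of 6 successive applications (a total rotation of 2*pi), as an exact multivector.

Rotor phase runs at HALF the rotation angle; powers of one rotor simply add phase, so after 6 steps in \gamma_{13} the phase is 6*pi/6 = \pi and R^6 = cos(\pi) - sin(\pi)*\gamma_{13}.
cos(\pi) = -1 and sin(\pi) = 0, so R^6 = -1. The total rotation 2*pi is 1 full turn, so every vector returns to itself, yet the rotor is -1, on the OTHER sheet of the double cover (an odd number of 2*pi turns).
Answer: -1


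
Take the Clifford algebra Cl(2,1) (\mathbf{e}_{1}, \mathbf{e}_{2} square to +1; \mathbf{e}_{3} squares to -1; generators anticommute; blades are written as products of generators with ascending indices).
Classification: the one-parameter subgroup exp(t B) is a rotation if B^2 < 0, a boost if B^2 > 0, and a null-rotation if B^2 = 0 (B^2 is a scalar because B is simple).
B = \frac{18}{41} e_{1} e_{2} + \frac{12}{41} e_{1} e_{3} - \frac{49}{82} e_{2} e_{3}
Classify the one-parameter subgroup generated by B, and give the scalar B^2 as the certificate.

B^2 term by term: the squares give (\frac{18}{41})^2*(e_{1} e_{2})^2 + (\frac{12}{41})^2*(e_{1} e_{3})^2 + (-\frac{49}{82})^2*(e_{2} e_{3})^2 = \frac{324}{1681}*(-1) + \frac{144}{1681}*(+1) + \frac{2401}{6724}*(+1) = \frac{1}{4} (each basis 2-blade squares to minus the product of its generators' squares); cross terms between blades sharing an index anticommute and cancel. So B^2 = \frac{1}{4}.
Answer: boost, certificate B^2 = \frac{1}{4}. Certificate logic: \frac{1}{4} is a conjugation-invariant scalar, so its sign fixes rotation versus boost versus null-rotation outright.


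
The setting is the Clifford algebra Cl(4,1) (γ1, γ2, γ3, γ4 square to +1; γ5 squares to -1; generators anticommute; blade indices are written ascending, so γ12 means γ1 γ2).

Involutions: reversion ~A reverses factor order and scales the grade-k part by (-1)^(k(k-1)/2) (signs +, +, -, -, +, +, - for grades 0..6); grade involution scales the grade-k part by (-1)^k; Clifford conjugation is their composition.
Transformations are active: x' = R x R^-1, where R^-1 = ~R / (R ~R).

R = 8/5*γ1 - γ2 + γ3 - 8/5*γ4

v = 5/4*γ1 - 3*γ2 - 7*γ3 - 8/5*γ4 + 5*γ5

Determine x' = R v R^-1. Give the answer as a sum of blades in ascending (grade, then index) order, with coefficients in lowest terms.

~R = 8/5*γ1 - γ2 + γ3 - 8/5*γ4, and R ~R = 178/25, so R^-1 = ~R / (178/25).
R v = 14/25 - 71/20*γ12 - 249/20*γ13 - 14/25*γ14 + 8*γ15 + 10*γ23 - 16/5*γ24 - 5*γ25 - 64/5*γ34 + 5*γ35 - 8*γ45
Answer: -1777/1780*γ1 + 253/89*γ2 + 637/89*γ3 + 120/89*γ4 - 5*γ5


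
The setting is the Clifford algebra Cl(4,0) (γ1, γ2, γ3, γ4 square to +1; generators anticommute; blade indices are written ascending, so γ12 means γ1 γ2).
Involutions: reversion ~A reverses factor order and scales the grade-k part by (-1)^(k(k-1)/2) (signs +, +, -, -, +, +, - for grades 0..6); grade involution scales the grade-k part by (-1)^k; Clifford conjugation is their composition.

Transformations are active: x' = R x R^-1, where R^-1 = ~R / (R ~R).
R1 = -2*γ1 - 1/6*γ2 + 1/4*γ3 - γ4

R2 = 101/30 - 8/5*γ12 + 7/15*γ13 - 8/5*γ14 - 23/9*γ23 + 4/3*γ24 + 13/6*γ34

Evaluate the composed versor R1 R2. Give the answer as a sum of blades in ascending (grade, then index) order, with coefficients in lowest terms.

Distribute over the terms of R1 (each basis-blade product reordered to ascending indices, repeated generators contracted through their squares):
(-2*γ1) R2 = -101/15*γ1 + 16/5*γ2 - 14/15*γ3 + 16/5*γ4 + 46/9*γ123 - 8/3*γ124 - 13/3*γ134
(-1/6*γ2) R2 = -4/15*γ1 - 101/180*γ2 + 23/54*γ3 - 2/9*γ4 + 7/90*γ123 - 4/15*γ124 - 13/36*γ234
(1/4*γ3) R2 = -7/60*γ1 + 23/36*γ2 + 101/120*γ3 + 13/24*γ4 - 2/5*γ123 + 2/5*γ134 - 1/3*γ234
(-γ4) R2 = -8/5*γ1 + 4/3*γ2 + 13/6*γ3 - 101/30*γ4 + 8/5*γ124 - 7/15*γ134 + 23/9*γ234
Summing the partial products and collecting blades:
Answer: -523/60*γ1 + 83/18*γ2 + 2701/1080*γ3 + 11/72*γ4 + 431/90*γ123 - 4/3*γ124 - 22/5*γ134 + 67/36*γ234


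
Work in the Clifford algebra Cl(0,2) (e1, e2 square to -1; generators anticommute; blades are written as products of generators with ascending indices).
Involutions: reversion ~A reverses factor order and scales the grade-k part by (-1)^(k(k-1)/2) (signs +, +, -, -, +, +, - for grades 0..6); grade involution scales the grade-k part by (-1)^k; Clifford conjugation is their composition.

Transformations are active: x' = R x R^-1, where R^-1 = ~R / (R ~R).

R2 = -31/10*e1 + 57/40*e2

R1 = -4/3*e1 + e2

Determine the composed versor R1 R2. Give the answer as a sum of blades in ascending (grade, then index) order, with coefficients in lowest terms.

Distribute over the terms of R1 (each basis-blade product reordered to ascending indices, repeated generators contracted through their squares):
(-4/3*e1) R2 = -62/15 - 19/10*e1 e2
(e2) R2 = -57/40 + 31/10*e1 e2
Summing the partial products and collecting blades:
Answer: -667/120 + 6/5*e1 e2


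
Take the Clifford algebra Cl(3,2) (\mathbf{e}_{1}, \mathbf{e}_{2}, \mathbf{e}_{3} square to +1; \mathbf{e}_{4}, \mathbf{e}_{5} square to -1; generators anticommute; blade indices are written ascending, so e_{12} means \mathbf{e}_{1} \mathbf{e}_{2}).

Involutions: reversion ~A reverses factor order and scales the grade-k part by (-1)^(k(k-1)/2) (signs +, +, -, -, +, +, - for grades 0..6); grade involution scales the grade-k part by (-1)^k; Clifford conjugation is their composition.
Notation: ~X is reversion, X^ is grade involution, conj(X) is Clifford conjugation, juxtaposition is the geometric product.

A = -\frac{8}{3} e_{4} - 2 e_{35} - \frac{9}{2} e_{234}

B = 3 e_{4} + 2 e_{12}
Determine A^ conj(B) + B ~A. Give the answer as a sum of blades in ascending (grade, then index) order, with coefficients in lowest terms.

first term: 8 + \frac{27}{2} e_{23} - \frac{16}{3} e_{124} + 9 e_{134} - 6 e_{345} + 4 e_{1235}
second term: 8 - \frac{27}{2} e_{23} - \frac{16}{3} e_{124} + 9 e_{134} - 6 e_{345} + 4 e_{1235}
Answer: 16 - \frac{32}{3} e_{124} + 18 e_{134} - 12 e_{345} + 8 e_{1235}


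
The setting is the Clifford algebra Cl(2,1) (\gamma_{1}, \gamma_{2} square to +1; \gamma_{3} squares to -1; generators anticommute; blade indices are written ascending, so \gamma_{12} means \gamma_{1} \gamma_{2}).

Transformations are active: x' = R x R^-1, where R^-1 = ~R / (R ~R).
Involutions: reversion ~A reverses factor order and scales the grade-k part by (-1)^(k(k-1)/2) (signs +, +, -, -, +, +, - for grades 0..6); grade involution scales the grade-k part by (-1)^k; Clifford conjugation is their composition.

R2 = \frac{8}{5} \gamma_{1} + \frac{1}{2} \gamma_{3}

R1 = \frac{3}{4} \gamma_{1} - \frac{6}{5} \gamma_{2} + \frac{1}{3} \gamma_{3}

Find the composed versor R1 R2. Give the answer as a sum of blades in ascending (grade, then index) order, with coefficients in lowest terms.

Distribute over the terms of R2 (each basis-blade product reordered to ascending indices, repeated generators contracted through their squares):
R1 (\frac{8}{5} \gamma_{1}) = \frac{6}{5} + \frac{48}{25} \gamma_{12} - \frac{8}{15} \gamma_{13}
R1 (\frac{1}{2} \gamma_{3}) = -\frac{1}{6} + \frac{3}{8} \gamma_{13} - \frac{3}{5} \gamma_{23}
Summing the partial products and collecting blades:
Answer: \frac{31}{30} + \frac{48}{25} \gamma_{12} - \frac{19}{120} \gamma_{13} - \frac{3}{5} \gamma_{23}


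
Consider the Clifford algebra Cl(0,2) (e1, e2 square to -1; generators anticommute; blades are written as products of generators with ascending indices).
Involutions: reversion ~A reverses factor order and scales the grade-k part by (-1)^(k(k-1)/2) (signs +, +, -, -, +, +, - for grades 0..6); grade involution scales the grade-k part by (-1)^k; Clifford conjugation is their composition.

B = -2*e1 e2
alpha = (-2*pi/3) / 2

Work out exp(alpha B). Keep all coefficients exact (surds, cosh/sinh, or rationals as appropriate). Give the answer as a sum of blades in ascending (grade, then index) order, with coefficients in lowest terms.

B^2 = (-2)^2*(e1 e2)^2 = 4*(-1) = -4 (a basis 2-blade squares to minus the product of its generators' squares).
B^2 = -4 — the negative square puts this in the circular regime; l = 2, alpha*l = -2*pi/3, so exp(alpha B) = cos(-2*pi/3) + (sin(-2*pi/3)/2)*B = -1/2 + (-sqrt(3)/4)*B.
Answer: -1/2 + sqrt(3)/2*e1 e2


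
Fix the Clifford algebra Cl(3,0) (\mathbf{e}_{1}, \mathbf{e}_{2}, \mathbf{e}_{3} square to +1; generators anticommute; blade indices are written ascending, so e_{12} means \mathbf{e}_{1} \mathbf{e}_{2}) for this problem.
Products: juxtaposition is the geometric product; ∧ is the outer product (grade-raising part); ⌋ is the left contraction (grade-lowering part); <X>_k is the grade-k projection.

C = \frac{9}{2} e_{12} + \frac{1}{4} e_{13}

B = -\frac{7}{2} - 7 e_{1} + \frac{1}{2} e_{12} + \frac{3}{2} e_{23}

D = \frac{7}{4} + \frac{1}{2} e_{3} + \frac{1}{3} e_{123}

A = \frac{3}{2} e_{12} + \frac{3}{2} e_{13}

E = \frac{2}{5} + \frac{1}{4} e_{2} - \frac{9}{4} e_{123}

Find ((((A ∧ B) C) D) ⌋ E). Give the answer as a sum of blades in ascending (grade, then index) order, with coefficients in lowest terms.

step 1: -\frac{21}{4} e_{12} - \frac{21}{4} e_{13}
step 2: \frac{399}{16} - \frac{357}{16} e_{23}
step 3: \frac{2793}{64} + \frac{119}{16} e_{1} - \frac{357}{32} e_{2} + \frac{399}{32} e_{3} - \frac{2499}{64} e_{23} + \frac{133}{16} e_{123}
step 4: \frac{21357}{640} - \frac{22491}{256} e_{1} + \frac{2793}{256} e_{2} - \frac{3591}{128} e_{12} - \frac{3213}{128} e_{13} - \frac{1071}{64} e_{23} - \frac{25137}{256} e_{123}
Answer: \frac{21357}{640} - \frac{22491}{256} e_{1} + \frac{2793}{256} e_{2} - \frac{3591}{128} e_{12} - \frac{3213}{128} e_{13} - \frac{1071}{64} e_{23} - \frac{25137}{256} e_{123}


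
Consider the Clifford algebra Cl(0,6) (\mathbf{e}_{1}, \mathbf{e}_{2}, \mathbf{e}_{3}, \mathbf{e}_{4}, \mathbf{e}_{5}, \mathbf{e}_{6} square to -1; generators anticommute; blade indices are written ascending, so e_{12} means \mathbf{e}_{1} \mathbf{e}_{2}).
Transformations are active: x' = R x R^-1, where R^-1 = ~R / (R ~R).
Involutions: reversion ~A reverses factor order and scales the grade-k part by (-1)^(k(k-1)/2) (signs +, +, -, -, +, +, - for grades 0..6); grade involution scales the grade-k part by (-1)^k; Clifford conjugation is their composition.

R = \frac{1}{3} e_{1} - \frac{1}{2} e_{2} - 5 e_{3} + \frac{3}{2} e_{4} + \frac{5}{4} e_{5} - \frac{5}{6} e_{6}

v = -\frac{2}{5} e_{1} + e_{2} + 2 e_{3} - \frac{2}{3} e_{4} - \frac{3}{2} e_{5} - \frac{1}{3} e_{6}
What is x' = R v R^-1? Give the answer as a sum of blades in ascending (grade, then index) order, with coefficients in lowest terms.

~R = \frac{1}{3} e_{1} - \frac{1}{2} e_{2} - 5 e_{3} + \frac{3}{2} e_{4} + \frac{5}{4} e_{5} - \frac{5}{6} e_{6}, and R ~R = -\frac{4301}{144}, so R^-1 = ~R / (-\frac{4301}{144}).
R v = \frac{4763}{360} + \frac{2}{15} e_{12} - \frac{4}{3} e_{13} + \frac{17}{45} e_{14} - \frac{4}{9} e_{16} + 4 e_{23} - \frac{7}{6} e_{24} - \frac{1}{2} e_{25} + e_{26} + \frac{1}{3} e_{34} + 5 e_{35} + \frac{10}{3} e_{36} - \frac{17}{12} e_{45} - \frac{19}{18} e_{46} - \frac{5}{3} e_{56}
Answer: \frac{614}{5865} e_{1} - \frac{1089}{1955} e_{2} + \frac{950}{391} e_{3} - \frac{3884}{5865} e_{4} + \frac{307}{782} e_{5} + \frac{419}{391} e_{6}


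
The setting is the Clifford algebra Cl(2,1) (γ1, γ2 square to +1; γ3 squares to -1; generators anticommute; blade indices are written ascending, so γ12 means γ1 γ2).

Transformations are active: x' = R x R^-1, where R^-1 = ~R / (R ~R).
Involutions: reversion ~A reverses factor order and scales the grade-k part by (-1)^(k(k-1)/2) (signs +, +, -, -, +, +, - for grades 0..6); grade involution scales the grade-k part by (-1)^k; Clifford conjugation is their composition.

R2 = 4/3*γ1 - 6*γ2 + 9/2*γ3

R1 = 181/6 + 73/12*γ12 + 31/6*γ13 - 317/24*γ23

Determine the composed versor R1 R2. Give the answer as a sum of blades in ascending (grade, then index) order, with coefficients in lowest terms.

Distribute over the terms of R2 (each basis-blade product reordered to ascending indices, repeated generators contracted through their squares):
R1 (4/3*γ1) = 362/9*γ1 - 73/9*γ2 - 62/9*γ3 - 317/18*γ123
R1 (-6*γ2) = -73/2*γ1 - 181*γ2 - 317/4*γ3 + 31*γ123
R1 (9/2*γ3) = -93/4*γ1 + 951/16*γ2 + 543/4*γ3 + 219/8*γ123
Summing the partial products and collecting blades:
Answer: -703/36*γ1 - 18673/144*γ2 + 893/18*γ3 + 2935/72*γ123


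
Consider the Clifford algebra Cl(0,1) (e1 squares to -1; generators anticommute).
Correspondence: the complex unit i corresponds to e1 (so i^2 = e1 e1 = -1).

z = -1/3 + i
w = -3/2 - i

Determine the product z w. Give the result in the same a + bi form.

In blades: z = -1/3 + e1, w = -3/2 - e1.
Distribute z over w term by term (generator squares from the signature, products reordered to ascending indices): (-1/3)*w = 1/2 + 1/3*e1; (e1)*w = 1 - 3/2*e1.
Sum: 3/2 - 7/6*e1; translating back through the correspondence:
Answer: 3/2 - 7/6*i


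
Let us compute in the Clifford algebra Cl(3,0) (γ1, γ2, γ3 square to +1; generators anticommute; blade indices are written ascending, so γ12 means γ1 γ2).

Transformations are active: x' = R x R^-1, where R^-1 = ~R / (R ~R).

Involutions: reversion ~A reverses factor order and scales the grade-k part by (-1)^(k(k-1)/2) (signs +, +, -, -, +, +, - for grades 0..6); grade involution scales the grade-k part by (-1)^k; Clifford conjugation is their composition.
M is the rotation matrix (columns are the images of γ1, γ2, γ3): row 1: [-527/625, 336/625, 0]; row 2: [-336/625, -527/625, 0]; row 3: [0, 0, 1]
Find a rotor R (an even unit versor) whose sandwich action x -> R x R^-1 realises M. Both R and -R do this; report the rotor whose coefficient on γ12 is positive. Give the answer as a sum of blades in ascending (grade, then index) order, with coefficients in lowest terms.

Method: write R = a + b12*γ12 + b13*γ13 + b23*γ23 with a^2 + b12^2 + b13^2 + b23^2 = 1 (so R^-1 = ~R). Expanding the columns R e_j ~R gives tr M = 4a^2 - 1 and, from the antisymmetric part, M21 - M12 = -4a*b12, M13 - M31 = 4a*b13, M32 - M23 = -4a*b23.
Here tr M = -429/625, so a^2 = (1 + tr M)/4 = 49/625 and a = ±7/25. Taking a = 7/25: M21 - M12 = -672/625, M13 - M31 = 0, M32 - M23 = 0, giving b12 = 24/25, b13 = 0, b23 = 0, i.e. R = 7/25 + 24/25*γ12.
Its γ12 coefficient is already positive.
Answer: 7/25 + 24/25*γ12. Key observation: the double cover Spin(3) -> SO(3) sends R and -R to the same matrix (trace -429/625 here), so the stated sign of the γ12 coefficient is what selects one sheet.


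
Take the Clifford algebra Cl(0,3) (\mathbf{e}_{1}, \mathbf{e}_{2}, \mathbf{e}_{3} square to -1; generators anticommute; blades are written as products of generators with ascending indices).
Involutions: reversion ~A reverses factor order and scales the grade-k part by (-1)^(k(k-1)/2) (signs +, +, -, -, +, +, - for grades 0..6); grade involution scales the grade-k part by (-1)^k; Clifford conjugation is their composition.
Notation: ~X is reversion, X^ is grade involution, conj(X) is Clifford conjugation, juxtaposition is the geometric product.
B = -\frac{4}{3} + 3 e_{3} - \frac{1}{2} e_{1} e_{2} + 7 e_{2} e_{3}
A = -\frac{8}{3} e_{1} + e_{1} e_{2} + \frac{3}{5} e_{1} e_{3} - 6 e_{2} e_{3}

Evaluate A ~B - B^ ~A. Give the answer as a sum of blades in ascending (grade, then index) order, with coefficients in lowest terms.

first term: -\frac{85}{2} + \frac{79}{45} e_{1} + \frac{58}{3} e_{2} - \frac{83}{15} e_{1} e_{2} - \frac{24}{5} e_{1} e_{3} + \frac{77}{10} e_{2} e_{3} + \frac{65}{3} e_{1} e_{2} e_{3}
second term: -\frac{85}{2} + \frac{241}{45} e_{1} - \frac{50}{3} e_{2} + \frac{83}{15} e_{1} e_{2} - \frac{56}{5} e_{1} e_{3} - \frac{77}{10} e_{2} e_{3} - \frac{47}{3} e_{1} e_{2} e_{3}
Answer: -\frac{18}{5} e_{1} + 36 e_{2} - \frac{166}{15} e_{1} e_{2} + \frac{32}{5} e_{1} e_{3} + \frac{77}{5} e_{2} e_{3} + \frac{112}{3} e_{1} e_{2} e_{3}
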